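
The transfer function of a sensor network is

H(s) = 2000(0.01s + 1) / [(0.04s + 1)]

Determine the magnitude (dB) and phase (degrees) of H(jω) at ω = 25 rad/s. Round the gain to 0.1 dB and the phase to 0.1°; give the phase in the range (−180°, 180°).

63.3 dB, -31.0°

At ω = 25 rad/s:
zero (1 + j25·0.01) = 1 + j0.25 → |·| ≈ 1.0308, ∠ ≈ 14.04°
pole (1 + j25·0.04) = 1 + j1 → |·| ≈ 1.4142, ∠ ≈ 45.00°
|H| = 2000 · 1.0308 / (1.4142) ≈ 1457.8
Gain = 20 log₁₀(1457.8) ≈ 63.27 dB
∠H = (14.04°) − (45.00°) = -30.96°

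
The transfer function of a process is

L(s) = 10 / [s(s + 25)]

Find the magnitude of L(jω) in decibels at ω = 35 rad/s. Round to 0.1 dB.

-43.6 dB

At s = jω = j35:
pole (s+25): 25 + j35 → |·| = √(25²+35²) = √1850 ≈ 43.012, ∠ = arctan(35/25) ≈ 54.46°
pole at origin: |s| = 35, ∠ = 90.00° (in denominator)
|L| = 10 / 1505.4 ≈ 0.0066428
Gain = 20 log₁₀(0.0066428) ≈ -43.55 dB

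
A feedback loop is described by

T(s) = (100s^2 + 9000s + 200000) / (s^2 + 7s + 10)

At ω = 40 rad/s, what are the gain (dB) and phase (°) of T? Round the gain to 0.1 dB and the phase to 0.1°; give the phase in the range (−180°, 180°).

47.0 dB, -86.4°

Substitute s = j40:
Numerator: 100(j40)^2 + 9000(j40) + 200000 = 40000 + j360000
Denominator: (j40)^2 + 7(j40) + 10 = -1590 + j280
|N| = √(40000² + 360000²) ≈ 3.6222e+05, ∠N ≈ 83.66°
|D| = √(1590² + 280²) ≈ 1614.5, ∠D ≈ 170.01°
|T| = 3.6222e+05 / 1614.5 ≈ 224.35
Gain = 20 log₁₀(224.35) ≈ 47.02 dB
∠T = 83.66° − 170.01° = -86.35°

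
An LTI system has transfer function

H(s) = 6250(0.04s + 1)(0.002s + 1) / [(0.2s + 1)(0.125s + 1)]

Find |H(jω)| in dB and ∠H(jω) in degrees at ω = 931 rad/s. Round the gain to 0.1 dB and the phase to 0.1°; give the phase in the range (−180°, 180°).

At ω = 931 rad/s:
zero (1 + j931·0.04) = 1 + j37.24 → |·| ≈ 37.253, ∠ ≈ 88.46°
zero (1 + j931·0.002) = 1 + j1.862 → |·| ≈ 2.1135, ∠ ≈ 61.76°
pole (1 + j931·0.2) = 1 + j186.2 → |·| ≈ 186.2, ∠ ≈ 89.69°
pole (1 + j931·0.125) = 1 + j116.375 → |·| ≈ 116.38, ∠ ≈ 89.51°
|H| = 6250 · 37.253 · 2.1135 / (186.2 · 116.38) ≈ 22.708
Gain = 20 log₁₀(22.708) ≈ 27.12 dB
∠H = (88.46° + 61.76°) − (89.69° + 89.51°) = -28.98°

27.1 dB, -29.0°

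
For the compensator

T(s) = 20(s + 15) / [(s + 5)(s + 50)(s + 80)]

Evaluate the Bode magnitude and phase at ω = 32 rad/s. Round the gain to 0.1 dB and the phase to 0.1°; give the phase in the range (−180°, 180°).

At s = jω = j32:
zero (s+15): 15 + j32 → |·| = √(15²+32²) = √1249 ≈ 35.341, ∠ = arctan(32/15) ≈ 64.89°
pole (s+5): 5 + j32 → |·| = √(5²+32²) = √1049 ≈ 32.388, ∠ = arctan(32/5) ≈ 81.12°
pole (s+50): 50 + j32 → |·| = √(50²+32²) = √3524 ≈ 59.363, ∠ = arctan(32/50) ≈ 32.62°
pole (s+80): 80 + j32 → |·| = √(80²+32²) = √7424 ≈ 86.163, ∠ = arctan(32/80) ≈ 21.80°
|T| = 20 · 35.341 / 1.6566e+05 ≈ 0.0042667
Gain = 20 log₁₀(0.0042667) ≈ -47.40 dB
∠T = 64.89° − 135.54° = -70.65°

-47.4 dB, -70.7°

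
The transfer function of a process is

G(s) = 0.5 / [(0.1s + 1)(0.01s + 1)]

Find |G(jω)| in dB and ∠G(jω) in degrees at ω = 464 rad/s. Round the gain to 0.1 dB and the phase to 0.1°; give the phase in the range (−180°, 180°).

At ω = 464 rad/s:
pole (1 + j464·0.1) = 1 + j46.4 → |·| ≈ 46.411, ∠ ≈ 88.77°
pole (1 + j464·0.01) = 1 + j4.64 → |·| ≈ 4.7465, ∠ ≈ 77.84°
|G| = 0.5 · 1 / (46.411 · 4.7465) ≈ 0.0022697
Gain = 20 log₁₀(0.0022697) ≈ -52.88 dB
∠G = (0°) − (88.77° + 77.84°) = -166.61°

-52.9 dB, -166.6°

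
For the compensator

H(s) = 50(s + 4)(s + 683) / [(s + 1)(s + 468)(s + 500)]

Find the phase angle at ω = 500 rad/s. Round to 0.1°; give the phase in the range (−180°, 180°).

-56.0°

At s = jω = j500:
zero (s+4): 4 + j500 → |·| = √(4²+500²) = √250016 ≈ 500.02, ∠ = arctan(500/4) ≈ 89.54°
zero (s+683): 683 + j500 → |·| = √(683²+500²) = √716489 ≈ 846.46, ∠ = arctan(500/683) ≈ 36.21°
pole (s+1): 1 + j500 → |·| = √(1²+500²) = √250001 ≈ 500, ∠ = arctan(500/1) ≈ 89.89°
pole (s+468): 468 + j500 → |·| = √(468²+500²) = √469024 ≈ 684.85, ∠ = arctan(500/468) ≈ 46.89°
pole (s+500): 500 + j500 → |·| = √(500²+500²) = √500000 ≈ 707.11, ∠ = arctan(500/500) ≈ 45.00°
∠H = 125.75° − 181.78° = -56.03°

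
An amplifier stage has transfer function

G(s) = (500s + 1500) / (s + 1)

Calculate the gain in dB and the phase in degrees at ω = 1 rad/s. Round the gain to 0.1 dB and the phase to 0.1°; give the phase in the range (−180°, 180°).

61.0 dB, -26.6°

Substitute s = j1:
Numerator: 500(j1) + 1500 = 1500 + j500
Denominator: (j1) + 1 = 1 + j1
|N| = √(1500² + 500²) ≈ 1581.1, ∠N ≈ 18.43°
|D| = √(1² + 1²) ≈ 1.4142, ∠D ≈ 45.00°
|G| = 1581.1 / 1.4142 ≈ 1118
Gain = 20 log₁₀(1118) ≈ 60.97 dB
∠G = 18.43° − 45.00° = -26.57°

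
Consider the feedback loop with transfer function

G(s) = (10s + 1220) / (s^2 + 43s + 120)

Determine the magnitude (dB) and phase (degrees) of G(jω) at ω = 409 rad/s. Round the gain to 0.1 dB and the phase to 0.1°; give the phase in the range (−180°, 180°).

-31.9 dB, -100.6°

Substitute s = j409:
Numerator: 10(j409) + 1220 = 1220 + j4090
Denominator: (j409)^2 + 43(j409) + 120 = -167161 + j17587
|N| = √(1220² + 4090²) ≈ 4268.1, ∠N ≈ 73.39°
|D| = √(167161² + 17587²) ≈ 1.6808e+05, ∠D ≈ 173.99°
|G| = 4268.1 / 1.6808e+05 ≈ 0.025393
Gain = 20 log₁₀(0.025393) ≈ -31.91 dB
∠G = 73.39° − 173.99° = -100.60°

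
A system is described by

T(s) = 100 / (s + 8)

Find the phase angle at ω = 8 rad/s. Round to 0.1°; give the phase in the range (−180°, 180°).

-45.0°

Substitute s = j8:
Numerator: 100 = 100 + j0
Denominator: (j8) + 8 = 8 + j8
|N| = √(100² + 0²) ≈ 100, ∠N ≈ 0.00°
|D| = √(8² + 8²) ≈ 11.314, ∠D ≈ 45.00°
∠T = 0.00° − 45.00° = -45.00°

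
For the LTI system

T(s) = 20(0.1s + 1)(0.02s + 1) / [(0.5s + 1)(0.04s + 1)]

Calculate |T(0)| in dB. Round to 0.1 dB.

T(0) = 20 · 1 / 1 = 20
20 log₁₀(20) ≈ 26.02 dB

26.0 dB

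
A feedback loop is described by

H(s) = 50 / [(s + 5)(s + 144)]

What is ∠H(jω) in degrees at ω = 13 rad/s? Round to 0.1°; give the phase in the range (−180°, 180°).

-74.1°

At s = jω = j13:
pole (s+5): 5 + j13 → |·| = √(5²+13²) = √194 ≈ 13.928, ∠ = arctan(13/5) ≈ 68.96°
pole (s+144): 144 + j13 → |·| = √(144²+13²) = √20905 ≈ 144.59, ∠ = arctan(13/144) ≈ 5.16°
∠H = 0.00° − 74.12° = -74.12°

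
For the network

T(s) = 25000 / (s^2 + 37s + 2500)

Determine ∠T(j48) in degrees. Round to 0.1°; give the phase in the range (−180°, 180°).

At s = jω = j48:
quadratic: (j48)² + 37·j48 + 2500 = 196 + j1776 → |·| ≈ 1786.8, ∠ ≈ 83.70°
∠T = 0.00° − 83.70° = -83.70°

-83.7°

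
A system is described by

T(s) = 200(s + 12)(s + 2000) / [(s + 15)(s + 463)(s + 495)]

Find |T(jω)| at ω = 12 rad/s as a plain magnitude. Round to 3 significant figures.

At s = jω = j12:
zero (s+12): 12 + j12 → |·| = √(12²+12²) = √288 ≈ 16.971, ∠ = arctan(12/12) ≈ 45.00°
zero (s+2000): 2000 + j12 → |·| = √(2000²+12²) = √4000144 ≈ 2000, ∠ = arctan(12/2000) ≈ 0.34°
pole (s+15): 15 + j12 → |·| = √(15²+12²) = √369 ≈ 19.209, ∠ = arctan(12/15) ≈ 38.66°
pole (s+463): 463 + j12 → |·| = √(463²+12²) = √214513 ≈ 463.16, ∠ = arctan(12/463) ≈ 1.48°
pole (s+495): 495 + j12 → |·| = √(495²+12²) = √245169 ≈ 495.15, ∠ = arctan(12/495) ≈ 1.39°
|T| = 200 · 33942 / 4.4053e+06 ≈ 1.541

1.54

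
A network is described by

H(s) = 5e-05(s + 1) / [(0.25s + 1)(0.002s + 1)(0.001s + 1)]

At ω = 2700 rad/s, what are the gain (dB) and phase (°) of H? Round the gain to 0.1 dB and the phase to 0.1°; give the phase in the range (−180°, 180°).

-98.0 dB, -149.1°

At ω = 2700 rad/s:
zero (1 + j2700·1) = 1 + j2700 → |·| ≈ 2700, ∠ ≈ 89.98°
pole (1 + j2700·0.25) = 1 + j675 → |·| ≈ 675, ∠ ≈ 89.92°
pole (1 + j2700·0.002) = 1 + j5.4 → |·| ≈ 5.4918, ∠ ≈ 79.51°
pole (1 + j2700·0.001) = 1 + j2.7 → |·| ≈ 2.8792, ∠ ≈ 69.68°
|H| = 5e-05 · 2700 / (675 · 5.4918 · 2.8792) ≈ 1.2649e-05
Gain = 20 log₁₀(1.2649e-05) ≈ -97.96 dB
∠H = (89.98°) − (89.92° + 79.51° + 69.68°) = -149.13°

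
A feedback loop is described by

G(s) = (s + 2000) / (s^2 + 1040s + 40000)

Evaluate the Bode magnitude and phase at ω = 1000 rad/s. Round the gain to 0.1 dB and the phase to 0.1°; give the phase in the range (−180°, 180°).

-56.0 dB, -106.1°

Substitute s = j1000:
Numerator: (j1000) + 2000 = 2000 + j1000
Denominator: (j1000)^2 + 1040(j1000) + 40000 = -960000 + j1040000
|N| = √(2000² + 1000²) ≈ 2236.1, ∠N ≈ 26.57°
|D| = √(960000² + 1040000²) ≈ 1.4153e+06, ∠D ≈ 132.71°
|G| = 2236.1 / 1.4153e+06 ≈ 0.0015799
Gain = 20 log₁₀(0.0015799) ≈ -56.03 dB
∠G = 26.57° − 132.71° = -106.14°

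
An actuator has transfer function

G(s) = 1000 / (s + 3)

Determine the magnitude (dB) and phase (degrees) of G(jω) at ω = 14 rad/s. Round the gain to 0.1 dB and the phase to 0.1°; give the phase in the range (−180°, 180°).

36.9 dB, -77.9°

Substitute s = j14:
Numerator: 1000 = 1000 + j0
Denominator: (j14) + 3 = 3 + j14
|N| = √(1000² + 0²) ≈ 1000, ∠N ≈ 0.00°
|D| = √(3² + 14²) ≈ 14.318, ∠D ≈ 77.91°
|G| = 1000 / 14.318 ≈ 69.842
Gain = 20 log₁₀(69.842) ≈ 36.88 dB
∠G = 0.00° − 77.91° = -77.91°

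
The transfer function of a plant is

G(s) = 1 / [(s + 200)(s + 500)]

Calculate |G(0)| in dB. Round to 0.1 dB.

-100.0 dB

G(0) = 1 / (200·500) = 1e-05
20 log₁₀(1e-05) ≈ -100.00 dB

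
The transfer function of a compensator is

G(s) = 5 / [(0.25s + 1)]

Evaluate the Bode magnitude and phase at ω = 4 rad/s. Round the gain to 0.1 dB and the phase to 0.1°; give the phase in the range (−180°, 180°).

11.0 dB, -45.0°

At ω = 4 rad/s:
pole (1 + j4·0.25) = 1 + j1 → |·| ≈ 1.4142, ∠ ≈ 45.00°
|G| = 5 · 1 / (1.4142) ≈ 3.5356
Gain = 20 log₁₀(3.5356) ≈ 10.97 dB
∠G = (0°) − (45.00°) = -45.00°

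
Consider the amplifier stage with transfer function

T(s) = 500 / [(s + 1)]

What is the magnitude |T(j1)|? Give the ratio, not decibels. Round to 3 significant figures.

At ω = 1 rad/s:
pole (1 + j1·1) = 1 + j1 → |·| ≈ 1.4142, ∠ ≈ 45.00°
|T| = 500 · 1 / (1.4142) ≈ 353.56

354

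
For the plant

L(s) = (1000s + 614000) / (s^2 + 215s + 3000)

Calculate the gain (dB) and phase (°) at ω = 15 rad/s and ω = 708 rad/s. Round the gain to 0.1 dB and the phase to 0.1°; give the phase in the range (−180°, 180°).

Substitute s = j15:
Numerator: 1000(j15) + 614000 = 614000 + j15000
Denominator: (j15)^2 + 215(j15) + 3000 = 2775 + j3225
|N| = √(614000² + 15000²) ≈ 6.1418e+05, ∠N ≈ 1.40°
|D| = √(2775² + 3225²) ≈ 4254.6, ∠D ≈ 49.29°
|L| = 6.1418e+05 / 4254.6 ≈ 144.36
Gain = 20 log₁₀(144.36) ≈ 43.19 dB
∠L = 1.40° − 49.29° = -47.89°

Substitute s = j708:
Numerator: 1000(j708) + 614000 = 614000 + j708000
Denominator: (j708)^2 + 215(j708) + 3000 = -498264 + j152220
|N| = √(614000² + 708000²) ≈ 9.3716e+05, ∠N ≈ 49.07°
|D| = √(498264² + 152220²) ≈ 5.21e+05, ∠D ≈ 163.01°
|L| = 9.3716e+05 / 5.21e+05 ≈ 1.7988
Gain = 20 log₁₀(1.7988) ≈ 5.10 dB
∠L = 49.07° − 163.01° = -113.94°

ω = 15: 43.2 dB, -47.9°; ω = 708: 5.1 dB, -113.9°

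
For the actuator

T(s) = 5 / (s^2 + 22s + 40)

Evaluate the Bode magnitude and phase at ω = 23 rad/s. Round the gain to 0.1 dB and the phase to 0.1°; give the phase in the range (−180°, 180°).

-43.0 dB, -134.0°

Substitute s = j23:
Numerator: 5 = 5 + j0
Denominator: (j23)^2 + 22(j23) + 40 = -489 + j506
|N| = √(5² + 0²) ≈ 5, ∠N ≈ 0.00°
|D| = √(489² + 506²) ≈ 703.67, ∠D ≈ 134.02°
|T| = 5 / 703.67 ≈ 0.0071056
Gain = 20 log₁₀(0.0071056) ≈ -42.97 dB
∠T = 0.00° − 134.02° = -134.02°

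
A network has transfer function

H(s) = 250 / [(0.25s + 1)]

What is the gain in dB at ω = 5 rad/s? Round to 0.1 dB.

43.9 dB

At ω = 5 rad/s:
pole (1 + j5·0.25) = 1 + j1.25 → |·| ≈ 1.6008, ∠ ≈ 51.34°
|H| = 250 · 1 / (1.6008) ≈ 156.17
Gain = 20 log₁₀(156.17) ≈ 43.87 dB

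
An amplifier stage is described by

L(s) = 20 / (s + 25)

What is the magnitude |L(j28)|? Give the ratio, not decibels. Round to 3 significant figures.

0.533

Substitute s = j28:
Numerator: 20 = 20 + j0
Denominator: (j28) + 25 = 25 + j28
|N| = √(20² + 0²) ≈ 20, ∠N ≈ 0.00°
|D| = √(25² + 28²) ≈ 37.537, ∠D ≈ 48.24°
|L| = 20 / 37.537 ≈ 0.53281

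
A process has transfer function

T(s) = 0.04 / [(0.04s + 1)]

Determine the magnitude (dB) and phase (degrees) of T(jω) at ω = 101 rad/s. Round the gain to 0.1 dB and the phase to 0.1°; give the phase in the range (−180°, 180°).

At ω = 101 rad/s:
pole (1 + j101·0.04) = 1 + j4.04 → |·| ≈ 4.1619, ∠ ≈ 76.10°
|T| = 0.04 · 1 / (4.1619) ≈ 0.009611
Gain = 20 log₁₀(0.009611) ≈ -40.34 dB
∠T = (0°) − (76.10°) = -76.10°

-40.3 dB, -76.1°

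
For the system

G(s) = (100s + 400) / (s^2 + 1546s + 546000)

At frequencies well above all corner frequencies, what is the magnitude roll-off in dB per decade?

Each pole contributes −20 dB/decade at high frequency; each zero contributes +20 dB/decade.
Net: 1 zero(s) − 2 pole(s) → -20 dB/decade.

-20 dB/decade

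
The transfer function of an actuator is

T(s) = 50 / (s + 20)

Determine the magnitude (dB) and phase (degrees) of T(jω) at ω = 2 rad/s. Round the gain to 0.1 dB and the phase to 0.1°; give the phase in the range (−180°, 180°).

7.9 dB, -5.7°

Substitute s = j2:
Numerator: 50 = 50 + j0
Denominator: (j2) + 20 = 20 + j2
|N| = √(50² + 0²) ≈ 50, ∠N ≈ 0.00°
|D| = √(20² + 2²) ≈ 20.1, ∠D ≈ 5.71°
|T| = 50 / 20.1 ≈ 2.4876
Gain = 20 log₁₀(2.4876) ≈ 7.92 dB
∠T = 0.00° − 5.71° = -5.71°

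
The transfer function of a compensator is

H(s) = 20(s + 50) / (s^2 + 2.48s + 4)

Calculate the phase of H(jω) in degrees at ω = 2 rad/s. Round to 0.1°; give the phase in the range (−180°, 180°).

-87.7°

At s = jω = j2:
zero (s+50): 50 + j2 → |·| = √(50²+2²) = √2504 ≈ 50.04, ∠ = arctan(2/50) ≈ 2.29°
quadratic: (j2)² + 2.48·j2 + 4 = 0 + j4.96 → |·| ≈ 4.96, ∠ ≈ 90.00°
∠H = 2.29° − 90.00° = -87.71°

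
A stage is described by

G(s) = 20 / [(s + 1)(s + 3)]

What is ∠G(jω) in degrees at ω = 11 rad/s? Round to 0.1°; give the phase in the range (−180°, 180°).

-159.6°

At s = jω = j11:
pole (s+1): 1 + j11 → |·| = √(1²+11²) = √122 ≈ 11.045, ∠ = arctan(11/1) ≈ 84.81°
pole (s+3): 3 + j11 → |·| = √(3²+11²) = √130 ≈ 11.402, ∠ = arctan(11/3) ≈ 74.74°
∠G = 0.00° − 159.55° = -159.55°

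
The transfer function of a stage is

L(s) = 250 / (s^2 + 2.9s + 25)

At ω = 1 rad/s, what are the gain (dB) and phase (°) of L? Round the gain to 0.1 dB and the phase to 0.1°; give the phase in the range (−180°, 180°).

At s = jω = j1:
quadratic: (j1)² + 2.9·j1 + 25 = 24 + j2.9 → |·| ≈ 24.175, ∠ ≈ 6.89°
|L| = 250 / 24.175 ≈ 10.341
Gain = 20 log₁₀(10.341) ≈ 20.29 dB
∠L = 0.00° − 6.89° = -6.89°

20.3 dB, -6.9°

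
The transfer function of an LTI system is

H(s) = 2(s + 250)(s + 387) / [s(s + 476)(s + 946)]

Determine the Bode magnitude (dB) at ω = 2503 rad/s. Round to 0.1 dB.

-62.5 dB

At s = jω = j2503:
zero (s+250): 250 + j2503 → |·| = √(250²+2503²) = √6327509 ≈ 2515.5, ∠ = arctan(2503/250) ≈ 84.30°
zero (s+387): 387 + j2503 → |·| = √(387²+2503²) = √6414778 ≈ 2532.7, ∠ = arctan(2503/387) ≈ 81.21°
pole (s+476): 476 + j2503 → |·| = √(476²+2503²) = √6491585 ≈ 2547.9, ∠ = arctan(2503/476) ≈ 79.23°
pole (s+946): 946 + j2503 → |·| = √(946²+2503²) = √7159925 ≈ 2675.8, ∠ = arctan(2503/946) ≈ 69.30°
pole at origin: |s| = 2503, ∠ = 90.00° (in denominator)
|H| = 2 · 6.371e+06 / 1.7065e+10 ≈ 0.00074667
Gain = 20 log₁₀(0.00074667) ≈ -62.54 dB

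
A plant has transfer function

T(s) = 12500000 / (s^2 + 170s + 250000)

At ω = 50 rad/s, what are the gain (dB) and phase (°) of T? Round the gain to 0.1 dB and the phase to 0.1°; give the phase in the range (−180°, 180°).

At s = jω = j50:
quadratic: (j50)² + 170·j50 + 250000 = 247500 + j8500 → |·| ≈ 2.4765e+05, ∠ ≈ 1.97°
|T| = 12500000 / 2.4765e+05 ≈ 50.474
Gain = 20 log₁₀(50.474) ≈ 34.06 dB
∠T = 0.00° − 1.97° = -1.97°

34.1 dB, -2.0°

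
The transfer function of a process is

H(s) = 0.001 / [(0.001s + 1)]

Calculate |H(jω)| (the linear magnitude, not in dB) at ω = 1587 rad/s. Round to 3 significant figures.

0.000533

At ω = 1587 rad/s:
pole (1 + j1587·0.001) = 1 + j1.587 → |·| ≈ 1.8758, ∠ ≈ 57.78°
|H| = 0.001 · 1 / (1.8758) ≈ 0.00053311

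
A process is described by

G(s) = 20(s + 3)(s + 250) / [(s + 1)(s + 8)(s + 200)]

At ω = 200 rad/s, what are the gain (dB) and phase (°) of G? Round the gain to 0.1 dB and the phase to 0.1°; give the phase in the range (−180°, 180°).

At s = jω = j200:
zero (s+3): 3 + j200 → |·| = √(3²+200²) = √40009 ≈ 200.02, ∠ = arctan(200/3) ≈ 89.14°
zero (s+250): 250 + j200 → |·| = √(250²+200²) = √102500 ≈ 320.16, ∠ = arctan(200/250) ≈ 38.66°
pole (s+1): 1 + j200 → |·| = √(1²+200²) = √40001 ≈ 200, ∠ = arctan(200/1) ≈ 89.71°
pole (s+8): 8 + j200 → |·| = √(8²+200²) = √40064 ≈ 200.16, ∠ = arctan(200/8) ≈ 87.71°
pole (s+200): 200 + j200 → |·| = √(200²+200²) = √80000 ≈ 282.84, ∠ = arctan(200/200) ≈ 45.00°
|G| = 20 · 64038 / 1.1323e+07 ≈ 0.11311
Gain = 20 log₁₀(0.11311) ≈ -18.93 dB
∠G = 127.80° − 222.42° = -94.62°

-18.9 dB, -94.6°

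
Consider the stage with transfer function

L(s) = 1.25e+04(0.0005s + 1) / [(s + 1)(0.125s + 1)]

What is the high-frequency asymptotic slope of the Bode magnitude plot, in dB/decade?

-20 dB/decade

Each pole contributes −20 dB/decade at high frequency; each zero contributes +20 dB/decade.
Net: 1 zero(s) − 2 pole(s) → -20 dB/decade.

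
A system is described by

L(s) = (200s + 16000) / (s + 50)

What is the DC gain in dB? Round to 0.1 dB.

L(0) = 16000 / 50 = 320
20 log₁₀(320) ≈ 50.10 dB

50.1 dB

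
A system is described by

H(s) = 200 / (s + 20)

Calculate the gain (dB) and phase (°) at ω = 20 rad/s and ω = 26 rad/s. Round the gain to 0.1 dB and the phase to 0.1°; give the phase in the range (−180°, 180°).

ω = 20: 17.0 dB, -45.0°; ω = 26: 15.7 dB, -52.4°

At s = jω = j20:
pole (s+20): 20 + j20 → |·| = √(20²+20²) = √800 ≈ 28.284, ∠ = arctan(20/20) ≈ 45.00°
|H| = 200 / 28.284 ≈ 7.0711
Gain = 20 log₁₀(7.0711) ≈ 16.99 dB
∠H = 0.00° − 45.00° = -45.00°

At s = jω = j26:
pole (s+20): 20 + j26 → |·| = √(20²+26²) = √1076 ≈ 32.802, ∠ = arctan(26/20) ≈ 52.43°
|H| = 200 / 32.802 ≈ 6.0972
Gain = 20 log₁₀(6.0972) ≈ 15.70 dB
∠H = 0.00° − 52.43° = -52.43°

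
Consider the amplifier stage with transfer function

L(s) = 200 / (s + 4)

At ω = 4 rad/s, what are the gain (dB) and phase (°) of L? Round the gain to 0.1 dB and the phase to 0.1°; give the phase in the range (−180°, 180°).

31.0 dB, -45.0°

At s = jω = j4:
pole (s+4): 4 + j4 → |·| = √(4²+4²) = √32 ≈ 5.6569, ∠ = arctan(4/4) ≈ 45.00°
|L| = 200 / 5.6569 ≈ 35.355
Gain = 20 log₁₀(35.355) ≈ 30.97 dB
∠L = 0.00° − 45.00° = -45.00°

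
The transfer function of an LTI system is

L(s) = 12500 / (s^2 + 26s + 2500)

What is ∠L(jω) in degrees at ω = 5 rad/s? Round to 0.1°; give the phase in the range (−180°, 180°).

At s = jω = j5:
quadratic: (j5)² + 26·j5 + 2500 = 2475 + j130 → |·| ≈ 2478.4, ∠ ≈ 3.01°
∠L = 0.00° − 3.01° = -3.01°

-3.0°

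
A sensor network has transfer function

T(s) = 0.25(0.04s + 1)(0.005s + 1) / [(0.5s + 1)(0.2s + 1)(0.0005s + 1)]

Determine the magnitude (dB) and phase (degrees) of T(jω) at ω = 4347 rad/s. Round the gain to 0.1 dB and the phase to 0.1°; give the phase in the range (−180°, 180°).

At ω = 4347 rad/s:
zero (1 + j4347·0.04) = 1 + j173.88 → |·| ≈ 173.88, ∠ ≈ 89.67°
zero (1 + j4347·0.005) = 1 + j21.735 → |·| ≈ 21.758, ∠ ≈ 87.37°
pole (1 + j4347·0.5) = 1 + j2173.5 → |·| ≈ 2173.5, ∠ ≈ 89.97°
pole (1 + j4347·0.2) = 1 + j869.4 → |·| ≈ 869.4, ∠ ≈ 89.93°
pole (1 + j4347·0.0005) = 1 + j2.1735 → |·| ≈ 2.3925, ∠ ≈ 65.29°
|T| = 0.25 · 173.88 · 21.758 / (2173.5 · 869.4 · 2.3925) ≈ 0.00020921
Gain = 20 log₁₀(0.00020921) ≈ -73.59 dB
∠T = (89.67° + 87.37°) − (89.97° + 89.93° + 65.29°) = -68.15°

-73.6 dB, -68.2°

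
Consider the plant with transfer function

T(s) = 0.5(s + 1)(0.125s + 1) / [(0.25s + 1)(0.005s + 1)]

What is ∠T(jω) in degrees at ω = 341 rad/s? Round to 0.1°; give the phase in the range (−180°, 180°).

29.6°

At ω = 341 rad/s:
zero (1 + j341·1) = 1 + j341 → |·| ≈ 341, ∠ ≈ 89.83°
zero (1 + j341·0.125) = 1 + j42.625 → |·| ≈ 42.637, ∠ ≈ 88.66°
pole (1 + j341·0.25) = 1 + j85.25 → |·| ≈ 85.256, ∠ ≈ 89.33°
pole (1 + j341·0.005) = 1 + j1.705 → |·| ≈ 1.9766, ∠ ≈ 59.61°
∠T = (89.83° + 88.66°) − (89.33° + 59.61°) = 29.55°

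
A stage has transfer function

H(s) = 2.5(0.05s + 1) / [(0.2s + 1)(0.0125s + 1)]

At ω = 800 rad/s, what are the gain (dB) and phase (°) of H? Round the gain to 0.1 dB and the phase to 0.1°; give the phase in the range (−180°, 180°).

At ω = 800 rad/s:
zero (1 + j800·0.05) = 1 + j40 → |·| ≈ 40.012, ∠ ≈ 88.57°
pole (1 + j800·0.2) = 1 + j160 → |·| ≈ 160, ∠ ≈ 89.64°
pole (1 + j800·0.0125) = 1 + j10 → |·| ≈ 10.05, ∠ ≈ 84.29°
|H| = 2.5 · 40.012 / (160 · 10.05) ≈ 0.062208
Gain = 20 log₁₀(0.062208) ≈ -24.12 dB
∠H = (88.57°) − (89.64° + 84.29°) = -85.36°

-24.1 dB, -85.4°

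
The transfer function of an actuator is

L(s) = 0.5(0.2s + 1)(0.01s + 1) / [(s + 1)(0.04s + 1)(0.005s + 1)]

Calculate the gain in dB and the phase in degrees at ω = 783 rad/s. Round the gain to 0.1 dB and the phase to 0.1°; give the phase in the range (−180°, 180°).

-44.1 dB, -81.4°

At ω = 783 rad/s:
zero (1 + j783·0.2) = 1 + j156.6 → |·| ≈ 156.6, ∠ ≈ 89.63°
zero (1 + j783·0.01) = 1 + j7.83 → |·| ≈ 7.8936, ∠ ≈ 82.72°
pole (1 + j783·1) = 1 + j783 → |·| ≈ 783, ∠ ≈ 89.93°
pole (1 + j783·0.04) = 1 + j31.32 → |·| ≈ 31.336, ∠ ≈ 88.17°
pole (1 + j783·0.005) = 1 + j3.915 → |·| ≈ 4.0407, ∠ ≈ 75.67°
|L| = 0.5 · 156.6 · 7.8936 / (783 · 31.336 · 4.0407) ≈ 0.0062341
Gain = 20 log₁₀(0.0062341) ≈ -44.10 dB
∠L = (89.63° + 82.72°) − (89.93° + 88.17° + 75.67°) = -81.42°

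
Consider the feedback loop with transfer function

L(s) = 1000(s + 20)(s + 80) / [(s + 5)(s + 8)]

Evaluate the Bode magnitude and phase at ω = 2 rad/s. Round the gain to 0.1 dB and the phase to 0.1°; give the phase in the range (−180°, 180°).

91.2 dB, -28.7°

At s = jω = j2:
zero (s+20): 20 + j2 → |·| = √(20²+2²) = √404 ≈ 20.1, ∠ = arctan(2/20) ≈ 5.71°
zero (s+80): 80 + j2 → |·| = √(80²+2²) = √6404 ≈ 80.025, ∠ = arctan(2/80) ≈ 1.43°
pole (s+5): 5 + j2 → |·| = √(5²+2²) = √29 ≈ 5.3852, ∠ = arctan(2/5) ≈ 21.80°
pole (s+8): 8 + j2 → |·| = √(8²+2²) = √68 ≈ 8.2462, ∠ = arctan(2/8) ≈ 14.04°
|L| = 1000 · 1608.5 / 44.407 ≈ 36222
Gain = 20 log₁₀(36222) ≈ 91.18 dB
∠L = 7.14° − 35.84° = -28.70°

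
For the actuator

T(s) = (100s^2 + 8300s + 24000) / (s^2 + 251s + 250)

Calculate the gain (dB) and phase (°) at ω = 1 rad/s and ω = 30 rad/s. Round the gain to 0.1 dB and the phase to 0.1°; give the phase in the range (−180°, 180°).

Substitute s = j1:
Numerator: 100(j1)^2 + 8300(j1) + 24000 = 23900 + j8300
Denominator: (j1)^2 + 251(j1) + 250 = 249 + j251
|N| = √(23900² + 8300²) ≈ 25300, ∠N ≈ 19.15°
|D| = √(249² + 251²) ≈ 353.56, ∠D ≈ 45.23°
|T| = 25300 / 353.56 ≈ 71.558
Gain = 20 log₁₀(71.558) ≈ 37.09 dB
∠T = 19.15° − 45.23° = -26.08°

Substitute s = j30:
Numerator: 100(j30)^2 + 8300(j30) + 24000 = -66000 + j249000
Denominator: (j30)^2 + 251(j30) + 250 = -650 + j7530
|N| = √(66000² + 249000²) ≈ 2.576e+05, ∠N ≈ 104.85°
|D| = √(650² + 7530²) ≈ 7558, ∠D ≈ 94.93°
|T| = 2.576e+05 / 7558 ≈ 34.083
Gain = 20 log₁₀(34.083) ≈ 30.65 dB
∠T = 104.85° − 94.93° = 9.92°

ω = 1: 37.1 dB, -26.1°; ω = 30: 30.7 dB, 9.9°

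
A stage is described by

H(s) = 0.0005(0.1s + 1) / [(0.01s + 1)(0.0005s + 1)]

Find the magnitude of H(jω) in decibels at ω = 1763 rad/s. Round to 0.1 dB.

-48.5 dB

At ω = 1763 rad/s:
zero (1 + j1763·0.1) = 1 + j176.3 → |·| ≈ 176.3, ∠ ≈ 89.68°
pole (1 + j1763·0.01) = 1 + j17.63 → |·| ≈ 17.658, ∠ ≈ 86.75°
pole (1 + j1763·0.0005) = 1 + j0.8815 → |·| ≈ 1.3331, ∠ ≈ 41.40°
|H| = 0.0005 · 176.3 / (17.658 · 1.3331) ≈ 0.0037447
Gain = 20 log₁₀(0.0037447) ≈ -48.53 dB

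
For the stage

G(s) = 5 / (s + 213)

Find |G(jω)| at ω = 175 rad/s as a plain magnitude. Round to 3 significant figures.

0.0181

At s = jω = j175:
pole (s+213): 213 + j175 → |·| = √(213²+175²) = √75994 ≈ 275.67, ∠ = arctan(175/213) ≈ 39.41°
|G| = 5 / 275.67 ≈ 0.018138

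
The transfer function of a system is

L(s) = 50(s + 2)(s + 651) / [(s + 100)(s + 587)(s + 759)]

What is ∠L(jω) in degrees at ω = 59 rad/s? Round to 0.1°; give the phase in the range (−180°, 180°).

At s = jω = j59:
zero (s+2): 2 + j59 → |·| = √(2²+59²) = √3485 ≈ 59.034, ∠ = arctan(59/2) ≈ 88.06°
zero (s+651): 651 + j59 → |·| = √(651²+59²) = √427282 ≈ 653.67, ∠ = arctan(59/651) ≈ 5.18°
pole (s+100): 100 + j59 → |·| = √(100²+59²) = √13481 ≈ 116.11, ∠ = arctan(59/100) ≈ 30.54°
pole (s+587): 587 + j59 → |·| = √(587²+59²) = √348050 ≈ 589.96, ∠ = arctan(59/587) ≈ 5.74°
pole (s+759): 759 + j59 → |·| = √(759²+59²) = √579562 ≈ 761.29, ∠ = arctan(59/759) ≈ 4.44°
∠L = 93.24° − 40.72° = 52.52°

52.5°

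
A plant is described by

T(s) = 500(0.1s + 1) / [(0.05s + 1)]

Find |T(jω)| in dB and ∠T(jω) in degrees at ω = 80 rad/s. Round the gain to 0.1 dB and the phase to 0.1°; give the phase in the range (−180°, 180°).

At ω = 80 rad/s:
zero (1 + j80·0.1) = 1 + j8 → |·| ≈ 8.0623, ∠ ≈ 82.87°
pole (1 + j80·0.05) = 1 + j4 → |·| ≈ 4.1231, ∠ ≈ 75.96°
|T| = 500 · 8.0623 / (4.1231) ≈ 977.7
Gain = 20 log₁₀(977.7) ≈ 59.80 dB
∠T = (82.87°) − (75.96°) = 6.91°

59.8 dB, 6.9°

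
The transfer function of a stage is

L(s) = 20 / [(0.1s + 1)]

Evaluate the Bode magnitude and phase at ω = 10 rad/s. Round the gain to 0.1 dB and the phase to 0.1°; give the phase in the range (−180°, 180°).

At ω = 10 rad/s:
pole (1 + j10·0.1) = 1 + j1 → |·| ≈ 1.4142, ∠ ≈ 45.00°
|L| = 20 · 1 / (1.4142) ≈ 14.142
Gain = 20 log₁₀(14.142) ≈ 23.01 dB
∠L = (0°) − (45.00°) = -45.00°

23.0 dB, -45.0°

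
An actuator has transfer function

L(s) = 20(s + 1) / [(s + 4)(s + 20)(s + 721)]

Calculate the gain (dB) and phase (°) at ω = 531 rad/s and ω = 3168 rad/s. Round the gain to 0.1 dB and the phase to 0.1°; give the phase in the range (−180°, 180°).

ω = 531: -87.5 dB, -123.9°; ω = 3168: -114.2 dB, -166.8°

At s = jω = j531:
zero (s+1): 1 + j531 → |·| = √(1²+531²) = √281962 ≈ 531, ∠ = arctan(531/1) ≈ 89.89°
pole (s+4): 4 + j531 → |·| = √(4²+531²) = √281977 ≈ 531.02, ∠ = arctan(531/4) ≈ 89.57°
pole (s+20): 20 + j531 → |·| = √(20²+531²) = √282361 ≈ 531.38, ∠ = arctan(531/20) ≈ 87.84°
pole (s+721): 721 + j531 → |·| = √(721²+531²) = √801802 ≈ 895.43, ∠ = arctan(531/721) ≈ 36.37°
|L| = 20 · 531 / 2.5267e+08 ≈ 4.2031e-05
Gain = 20 log₁₀(4.2031e-05) ≈ -87.53 dB
∠L = 89.89° − 213.78° = -123.89°

At s = jω = j3168:
zero (s+1): 1 + j3168 → |·| = √(1²+3168²) = √10036225 ≈ 3168, ∠ = arctan(3168/1) ≈ 89.98°
pole (s+4): 4 + j3168 → |·| = √(4²+3168²) = √10036240 ≈ 3168, ∠ = arctan(3168/4) ≈ 89.93°
pole (s+20): 20 + j3168 → |·| = √(20²+3168²) = √10036624 ≈ 3168.1, ∠ = arctan(3168/20) ≈ 89.64°
pole (s+721): 721 + j3168 → |·| = √(721²+3168²) = √10556065 ≈ 3249, ∠ = arctan(3168/721) ≈ 77.18°
|L| = 20 · 3168 / 3.2609e+10 ≈ 1.943e-06
Gain = 20 log₁₀(1.943e-06) ≈ -114.23 dB
∠L = 89.98° − 256.75° = -166.77°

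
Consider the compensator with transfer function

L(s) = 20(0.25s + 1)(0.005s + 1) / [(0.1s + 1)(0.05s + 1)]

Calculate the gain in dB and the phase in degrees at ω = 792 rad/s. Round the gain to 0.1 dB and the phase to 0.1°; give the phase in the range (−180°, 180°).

14.2 dB, -12.3°

At ω = 792 rad/s:
zero (1 + j792·0.25) = 1 + j198 → |·| ≈ 198, ∠ ≈ 89.71°
zero (1 + j792·0.005) = 1 + j3.96 → |·| ≈ 4.0843, ∠ ≈ 75.83°
pole (1 + j792·0.1) = 1 + j79.2 → |·| ≈ 79.206, ∠ ≈ 89.28°
pole (1 + j792·0.05) = 1 + j39.6 → |·| ≈ 39.613, ∠ ≈ 88.55°
|L| = 20 · 198 · 4.0843 / (79.206 · 39.613) ≈ 5.1549
Gain = 20 log₁₀(5.1549) ≈ 14.24 dB
∠L = (89.71° + 75.83°) − (89.28° + 88.55°) = -12.29°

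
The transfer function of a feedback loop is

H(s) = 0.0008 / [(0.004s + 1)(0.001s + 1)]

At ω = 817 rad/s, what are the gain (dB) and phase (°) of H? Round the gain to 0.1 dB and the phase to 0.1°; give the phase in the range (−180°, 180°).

-74.8 dB, -112.2°

At ω = 817 rad/s:
pole (1 + j817·0.004) = 1 + j3.268 → |·| ≈ 3.4176, ∠ ≈ 72.99°
pole (1 + j817·0.001) = 1 + j0.817 → |·| ≈ 1.2913, ∠ ≈ 39.25°
|H| = 0.0008 · 1 / (3.4176 · 1.2913) ≈ 0.00018128
Gain = 20 log₁₀(0.00018128) ≈ -74.83 dB
∠H = (0°) − (72.99° + 39.25°) = -112.24°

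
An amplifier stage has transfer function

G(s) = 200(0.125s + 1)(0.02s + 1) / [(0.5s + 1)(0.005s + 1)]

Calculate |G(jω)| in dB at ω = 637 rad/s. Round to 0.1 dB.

At ω = 637 rad/s:
zero (1 + j637·0.125) = 1 + j79.625 → |·| ≈ 79.631, ∠ ≈ 89.28°
zero (1 + j637·0.02) = 1 + j12.74 → |·| ≈ 12.779, ∠ ≈ 85.51°
pole (1 + j637·0.5) = 1 + j318.5 → |·| ≈ 318.5, ∠ ≈ 89.82°
pole (1 + j637·0.005) = 1 + j3.185 → |·| ≈ 3.3383, ∠ ≈ 72.57°
|G| = 200 · 79.631 · 12.779 / (318.5 · 3.3383) ≈ 191.41
Gain = 20 log₁₀(191.41) ≈ 45.64 dB

45.6 dB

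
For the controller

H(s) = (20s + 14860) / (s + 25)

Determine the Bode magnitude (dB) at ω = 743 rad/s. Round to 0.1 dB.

29.0 dB

Substitute s = j743:
Numerator: 20(j743) + 14860 = 14860 + j14860
Denominator: (j743) + 25 = 25 + j743
|N| = √(14860² + 14860²) ≈ 21015, ∠N ≈ 45.00°
|D| = √(25² + 743²) ≈ 743.42, ∠D ≈ 88.07°
|H| = 21015 / 743.42 ≈ 28.268
Gain = 20 log₁₀(28.268) ≈ 29.03 dB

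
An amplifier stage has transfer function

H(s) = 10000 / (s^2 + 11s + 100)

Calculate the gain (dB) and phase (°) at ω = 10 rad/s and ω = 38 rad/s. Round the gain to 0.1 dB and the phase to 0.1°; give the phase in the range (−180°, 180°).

At s = jω = j10:
quadratic: (j10)² + 11·j10 + 100 = 0 + j110 → |·| ≈ 110, ∠ ≈ 90.00°
|H| = 10000 / 110 ≈ 90.909
Gain = 20 log₁₀(90.909) ≈ 39.17 dB
∠H = 0.00° − 90.00° = -90.00°

At s = jω = j38:
quadratic: (j38)² + 11·j38 + 100 = -1344 + j418 → |·| ≈ 1407.5, ∠ ≈ 162.72°
|H| = 10000 / 1407.5 ≈ 7.1048
Gain = 20 log₁₀(7.1048) ≈ 17.03 dB
∠H = 0.00° − 162.72° = -162.72°

ω = 10: 39.2 dB, -90.0°; ω = 38: 17.0 dB, -162.7°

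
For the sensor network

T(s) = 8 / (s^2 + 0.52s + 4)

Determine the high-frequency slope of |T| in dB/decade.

Each pole contributes −20 dB/decade at high frequency; each zero contributes +20 dB/decade.
Net: 0 zero(s) − 2 pole(s) → -40 dB/decade.

-40 dB/decade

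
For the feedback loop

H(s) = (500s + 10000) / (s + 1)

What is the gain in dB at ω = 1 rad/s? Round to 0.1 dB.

77.0 dB

Substitute s = j1:
Numerator: 500(j1) + 10000 = 10000 + j500
Denominator: (j1) + 1 = 1 + j1
|N| = √(10000² + 500²) ≈ 10012, ∠N ≈ 2.86°
|D| = √(1² + 1²) ≈ 1.4142, ∠D ≈ 45.00°
|H| = 10012 / 1.4142 ≈ 7079.6
Gain = 20 log₁₀(7079.6) ≈ 77.00 dB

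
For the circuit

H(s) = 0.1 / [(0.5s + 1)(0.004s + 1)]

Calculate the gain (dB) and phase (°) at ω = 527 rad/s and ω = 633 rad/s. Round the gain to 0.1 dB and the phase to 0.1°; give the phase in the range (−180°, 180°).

ω = 527: -75.8 dB, -154.4°; ω = 633: -78.7 dB, -158.3°

At ω = 527 rad/s:
pole (1 + j527·0.5) = 1 + j263.5 → |·| ≈ 263.5, ∠ ≈ 89.78°
pole (1 + j527·0.004) = 1 + j2.108 → |·| ≈ 2.3332, ∠ ≈ 64.62°
|H| = 0.1 · 1 / (263.5 · 2.3332) ≈ 0.00016265
Gain = 20 log₁₀(0.00016265) ≈ -75.77 dB
∠H = (0°) − (89.78° + 64.62°) = -154.40°

At ω = 633 rad/s:
pole (1 + j633·0.5) = 1 + j316.5 → |·| ≈ 316.5, ∠ ≈ 89.82°
pole (1 + j633·0.004) = 1 + j2.532 → |·| ≈ 2.7223, ∠ ≈ 68.45°
|H| = 0.1 · 1 / (316.5 · 2.7223) ≈ 0.00011606
Gain = 20 log₁₀(0.00011606) ≈ -78.71 dB
∠H = (0°) − (89.82° + 68.45°) = -158.27°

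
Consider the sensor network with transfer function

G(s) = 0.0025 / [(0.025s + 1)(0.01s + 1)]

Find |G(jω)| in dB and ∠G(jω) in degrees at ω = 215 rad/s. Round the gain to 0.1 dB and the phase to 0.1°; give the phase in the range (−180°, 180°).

At ω = 215 rad/s:
pole (1 + j215·0.025) = 1 + j5.375 → |·| ≈ 5.4672, ∠ ≈ 79.46°
pole (1 + j215·0.01) = 1 + j2.15 → |·| ≈ 2.3712, ∠ ≈ 65.06°
|G| = 0.0025 · 1 / (5.4672 · 2.3712) ≈ 0.00019284
Gain = 20 log₁₀(0.00019284) ≈ -74.30 dB
∠G = (0°) − (79.46° + 65.06°) = -144.52°

-74.3 dB, -144.5°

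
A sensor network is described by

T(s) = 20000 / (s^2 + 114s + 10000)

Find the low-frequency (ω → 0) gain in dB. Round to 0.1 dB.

6.0 dB

T(0) = 20000 / 10000 = 2
20 log₁₀(2) ≈ 6.02 dB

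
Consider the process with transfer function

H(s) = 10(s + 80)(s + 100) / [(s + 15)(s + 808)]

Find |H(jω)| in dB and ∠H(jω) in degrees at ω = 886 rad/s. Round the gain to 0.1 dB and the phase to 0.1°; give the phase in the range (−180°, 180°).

At s = jω = j886:
zero (s+80): 80 + j886 → |·| = √(80²+886²) = √791396 ≈ 889.6, ∠ = arctan(886/80) ≈ 84.84°
zero (s+100): 100 + j886 → |·| = √(100²+886²) = √794996 ≈ 891.63, ∠ = arctan(886/100) ≈ 83.56°
pole (s+15): 15 + j886 → |·| = √(15²+886²) = √785221 ≈ 886.13, ∠ = arctan(886/15) ≈ 89.03°
pole (s+808): 808 + j886 → |·| = √(808²+886²) = √1437860 ≈ 1199.1, ∠ = arctan(886/808) ≈ 47.64°
|H| = 10 · 7.9319e+05 / 1.0626e+06 ≈ 7.4646
Gain = 20 log₁₀(7.4646) ≈ 17.46 dB
∠H = 168.40° − 136.67° = 31.73°

17.5 dB, 31.7°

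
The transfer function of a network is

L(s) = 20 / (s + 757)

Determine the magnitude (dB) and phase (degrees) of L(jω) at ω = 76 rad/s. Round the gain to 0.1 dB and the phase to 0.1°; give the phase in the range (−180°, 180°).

-31.6 dB, -5.7°

At s = jω = j76:
pole (s+757): 757 + j76 → |·| = √(757²+76²) = √578825 ≈ 760.81, ∠ = arctan(76/757) ≈ 5.73°
|L| = 20 / 760.81 ≈ 0.026288
Gain = 20 log₁₀(0.026288) ≈ -31.60 dB
∠L = 0.00° − 5.73° = -5.73°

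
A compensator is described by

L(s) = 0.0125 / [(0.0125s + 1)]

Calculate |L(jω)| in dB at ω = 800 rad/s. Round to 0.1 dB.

-58.1 dB

At ω = 800 rad/s:
pole (1 + j800·0.0125) = 1 + j10 → |·| ≈ 10.05, ∠ ≈ 84.29°
|L| = 0.0125 · 1 / (10.05) ≈ 0.0012438
Gain = 20 log₁₀(0.0012438) ≈ -58.10 dB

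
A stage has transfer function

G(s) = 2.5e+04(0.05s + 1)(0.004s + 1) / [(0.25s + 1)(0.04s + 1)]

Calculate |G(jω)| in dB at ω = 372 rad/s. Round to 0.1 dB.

55.6 dB

At ω = 372 rad/s:
zero (1 + j372·0.05) = 1 + j18.6 → |·| ≈ 18.627, ∠ ≈ 86.92°
zero (1 + j372·0.004) = 1 + j1.488 → |·| ≈ 1.7928, ∠ ≈ 56.10°
pole (1 + j372·0.25) = 1 + j93 → |·| ≈ 93.005, ∠ ≈ 89.38°
pole (1 + j372·0.04) = 1 + j14.88 → |·| ≈ 14.914, ∠ ≈ 86.16°
|G| = 2.5e+04 · 18.627 · 1.7928 / (93.005 · 14.914) ≈ 601.89
Gain = 20 log₁₀(601.89) ≈ 55.59 dB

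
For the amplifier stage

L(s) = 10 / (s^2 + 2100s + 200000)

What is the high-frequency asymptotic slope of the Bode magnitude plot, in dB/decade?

-40 dB/decade

Each pole contributes −20 dB/decade at high frequency; each zero contributes +20 dB/decade.
Net: 0 zero(s) − 2 pole(s) → -40 dB/decade.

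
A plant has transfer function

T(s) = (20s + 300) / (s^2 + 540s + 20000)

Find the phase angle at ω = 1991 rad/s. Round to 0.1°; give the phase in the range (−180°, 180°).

Substitute s = j1991:
Numerator: 20(j1991) + 300 = 300 + j39820
Denominator: (j1991)^2 + 540(j1991) + 20000 = -3944081 + j1075140
|N| = √(300² + 39820²) ≈ 39821, ∠N ≈ 89.57°
|D| = √(3944081² + 1075140²) ≈ 4.088e+06, ∠D ≈ 164.75°
∠T = 89.57° − 164.75° = -75.18°

-75.2°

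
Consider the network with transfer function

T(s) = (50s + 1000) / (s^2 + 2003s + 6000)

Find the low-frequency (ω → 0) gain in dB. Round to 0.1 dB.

-15.6 dB

T(0) = 1000 / 6000 ≈ 0.16667
20 log₁₀(0.16667) ≈ -15.56 dB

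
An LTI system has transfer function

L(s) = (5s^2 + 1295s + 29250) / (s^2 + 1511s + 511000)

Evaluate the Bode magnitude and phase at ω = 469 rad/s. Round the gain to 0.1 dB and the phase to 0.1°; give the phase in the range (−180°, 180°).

Substitute s = j469:
Numerator: 5(j469)^2 + 1295(j469) + 29250 = -1070555 + j607355
Denominator: (j469)^2 + 1511(j469) + 511000 = 291039 + j708659
|N| = √(1070555² + 607355²) ≈ 1.2308e+06, ∠N ≈ 150.43°
|D| = √(291039² + 708659²) ≈ 7.6609e+05, ∠D ≈ 67.67°
|L| = 1.2308e+06 / 7.6609e+05 ≈ 1.6066
Gain = 20 log₁₀(1.6066) ≈ 4.12 dB
∠L = 150.43° − 67.67° = 82.76°

4.1 dB, 82.8°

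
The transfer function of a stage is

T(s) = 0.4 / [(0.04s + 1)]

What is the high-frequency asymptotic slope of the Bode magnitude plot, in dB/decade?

-20 dB/decade

Each pole contributes −20 dB/decade at high frequency; each zero contributes +20 dB/decade.
Net: 0 zero(s) − 1 pole(s) → -20 dB/decade.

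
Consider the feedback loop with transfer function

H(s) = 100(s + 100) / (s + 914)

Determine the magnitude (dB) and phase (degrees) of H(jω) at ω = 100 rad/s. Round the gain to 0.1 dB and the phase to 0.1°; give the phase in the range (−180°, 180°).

23.7 dB, 38.8°

At s = jω = j100:
zero (s+100): 100 + j100 → |·| = √(100²+100²) = √20000 ≈ 141.42, ∠ = arctan(100/100) ≈ 45.00°
pole (s+914): 914 + j100 → |·| = √(914²+100²) = √845396 ≈ 919.45, ∠ = arctan(100/914) ≈ 6.24°
|H| = 100 · 141.42 / 919.45 ≈ 15.381
Gain = 20 log₁₀(15.381) ≈ 23.74 dB
∠H = 45.00° − 6.24° = 38.76°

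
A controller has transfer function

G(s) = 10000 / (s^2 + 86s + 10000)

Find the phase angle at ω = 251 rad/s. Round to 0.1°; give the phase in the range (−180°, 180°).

At s = jω = j251:
quadratic: (j251)² + 86·j251 + 10000 = -53001 + j21586 → |·| ≈ 57228, ∠ ≈ 157.84°
∠G = 0.00° − 157.84° = -157.84°

-157.8°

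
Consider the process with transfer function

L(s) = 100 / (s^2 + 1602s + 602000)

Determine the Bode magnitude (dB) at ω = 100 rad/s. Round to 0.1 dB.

Substitute s = j100:
Numerator: 100 = 100 + j0
Denominator: (j100)^2 + 1602(j100) + 602000 = 592000 + j160200
|N| = √(100² + 0²) ≈ 100, ∠N ≈ 0.00°
|D| = √(592000² + 160200²) ≈ 6.1329e+05, ∠D ≈ 15.14°
|L| = 100 / 6.1329e+05 ≈ 0.00016305
Gain = 20 log₁₀(0.00016305) ≈ -75.75 dB

-75.8 dB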